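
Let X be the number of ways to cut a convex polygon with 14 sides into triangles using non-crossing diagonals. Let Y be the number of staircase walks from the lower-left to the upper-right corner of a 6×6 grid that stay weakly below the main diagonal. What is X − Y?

207880

A convex 14-gon is triangulated into 12 triangles, and the number of such triangulations is the Catalan number C_{14−2} = C_12. So X = C_12 = 208012.
Sub-diagonal monotone paths from (0,0) to (6,6) biject with Dyck paths of semilength 6, giving C_6. So Y = C_6 = 132.
X − Y = 208012 − 132 = 207880.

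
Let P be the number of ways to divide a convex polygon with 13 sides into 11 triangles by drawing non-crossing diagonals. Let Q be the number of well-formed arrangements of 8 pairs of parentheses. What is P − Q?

A convex 13-gon is triangulated into 11 triangles, and the number of such triangulations is the Catalan number C_{13−2} = C_11. So P = C_11 = 58786.
Balanced strings of n pairs of brackets are counted by C_n; here n = 8. So Q = C_8 = 1430.
P − Q = 58786 − 1430 = 57356.

57356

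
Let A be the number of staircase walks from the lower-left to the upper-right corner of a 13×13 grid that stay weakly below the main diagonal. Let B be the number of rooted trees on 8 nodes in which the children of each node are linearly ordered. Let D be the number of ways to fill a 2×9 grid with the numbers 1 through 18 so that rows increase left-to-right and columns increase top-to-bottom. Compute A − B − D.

Monotone paths in an n×n grid that stay weakly below the diagonal are counted by C_n; here n = 13. So A = C_13 = 742900.
A rooted plane tree on 8 nodes has 7 edges, and such trees are counted by C_7. So B = C_7 = 429.
Standard Young tableaux of shape 2×n are counted by C_n; here n = 9. So D = C_9 = 4862.
A − B − D = 742900 − 429 − 4862 = 737609.

737609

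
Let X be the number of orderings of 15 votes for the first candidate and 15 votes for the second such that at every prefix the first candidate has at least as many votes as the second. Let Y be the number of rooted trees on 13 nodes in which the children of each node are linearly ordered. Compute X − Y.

Reading a vote for the leader as '(' and for the other as ')' turns such a sequence into a balanced string of 15 pairs, so the count is C_15. So X = C_15 = 9694845.
A rooted plane tree on 13 nodes has 12 edges, and such trees are counted by C_12. So Y = C_12 = 208012.
X − Y = 9694845 − 208012 = 9486833.

9486833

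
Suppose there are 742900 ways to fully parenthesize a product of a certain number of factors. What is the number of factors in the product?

Parenthesizations of m factors are counted by C_{m−1}, and C_13 = 742900.
So the index is 13, and the number of factors is 13 + 1 = 14.

14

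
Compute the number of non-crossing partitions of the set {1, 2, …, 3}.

The non-crossing partitions of [3] form a lattice of size C_3.
C_3 = 5.

5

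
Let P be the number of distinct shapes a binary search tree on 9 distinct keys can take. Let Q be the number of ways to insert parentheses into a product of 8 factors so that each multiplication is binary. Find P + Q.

5291

Rooted binary trees with 9 nodes (each child slot possibly empty) number C_9. So P = C_9 = 4862.
Ways to associate a product of 8 factors correspond to binary trees on 8 leaves, so the count is C_7. So Q = C_7 = 429.
P + Q = 4862 + 429 = 5291.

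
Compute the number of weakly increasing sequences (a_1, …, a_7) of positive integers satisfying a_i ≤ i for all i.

Weakly increasing sequences with a_i ≤ i biject with Dyck paths of semilength 7, so there are C_7.
C_7 = 429.

429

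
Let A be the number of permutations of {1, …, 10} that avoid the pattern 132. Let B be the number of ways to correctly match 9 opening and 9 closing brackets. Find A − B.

11934

For any fixed pattern of length 3, the pattern-avoiding permutations of [10] number C_10. So A = C_10 = 16796.
A balanced arrangement of 9 bracket pairs is a Dyck word of semilength 9, so the count is C_9. So B = C_9 = 4862.
A − B = 16796 − 4862 = 11934.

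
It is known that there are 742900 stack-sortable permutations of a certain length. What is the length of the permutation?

Stack-sortable permutations of [n] are counted by C_n. Since C_13 = 742900, the index is 13.

13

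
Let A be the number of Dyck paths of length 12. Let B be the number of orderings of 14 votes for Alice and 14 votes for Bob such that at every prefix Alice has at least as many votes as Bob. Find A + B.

2674572

A Dyck path with 6 up-steps and 6 down-steps has semilength 6, so there are C_6 of them. So A = C_6 = 132.
Ballot sequences with n votes each where one side never trails are Dyck words, counted by C_n; here n = 14. So B = C_14 = 2674440.
A + B = 132 + 2674440 = 2674572.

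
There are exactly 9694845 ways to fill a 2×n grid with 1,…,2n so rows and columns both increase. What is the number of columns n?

Standard Young tableaux of shape 2×n are counted by C_n; 9694845 = C_15.

15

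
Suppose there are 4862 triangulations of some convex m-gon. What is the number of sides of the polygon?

11

Triangulations of a convex m-gon are counted by C_{m−2}; 4862 = C_9.
So m − 2 = 9, giving m = 11 sides.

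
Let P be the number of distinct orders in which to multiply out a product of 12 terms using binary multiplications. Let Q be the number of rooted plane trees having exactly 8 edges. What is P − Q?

57356

Bracketing 12 factors into binary products is counted by C_{12−1} = C_11. So P = C_11 = 58786.
A rooted plane tree with 8 edges has 9 nodes, and the count is C_8. So Q = C_8 = 1430.
P − Q = 58786 − 1430 = 57356.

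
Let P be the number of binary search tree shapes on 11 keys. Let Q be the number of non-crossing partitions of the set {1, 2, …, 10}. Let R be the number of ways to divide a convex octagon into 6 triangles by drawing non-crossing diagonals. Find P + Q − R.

Binary trees (left/right distinguished) on n nodes are counted by C_n; here n = 11. So P = C_11 = 58786.
The non-crossing partitions of [10] form a lattice of size C_10. So Q = C_10 = 16796.
The number of triangulations of an 8-gon is the Catalan number C_6 (index = sides − 2). So R = C_6 = 132.
P + Q − R = 58786 + 16796 − 132 = 75450.

75450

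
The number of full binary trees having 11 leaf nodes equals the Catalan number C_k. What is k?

10

Full binary trees with 11 leaves have 11−1 = 10 internal nodes, so there are C_10 of them.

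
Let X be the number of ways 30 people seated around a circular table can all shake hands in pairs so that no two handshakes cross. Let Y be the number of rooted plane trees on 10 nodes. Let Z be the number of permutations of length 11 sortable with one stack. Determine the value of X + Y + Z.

9758493

Non-crossing handshake pairings of 2n people are counted by C_n; 30 people gives n = 15. So X = C_15 = 9694845.
A rooted plane tree on 10 nodes has 9 edges, and such trees are counted by C_9. So Y = C_9 = 4862.
By Knuth's characterisation, the stack-sortable permutations of length 11 are the 231-avoiders, numbering C_11. So Z = C_11 = 58786.
X + Y + Z = 9694845 + 4862 + 58786 = 9758493.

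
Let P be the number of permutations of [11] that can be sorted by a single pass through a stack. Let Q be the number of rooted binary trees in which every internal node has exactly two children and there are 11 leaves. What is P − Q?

41990

Stack-sortable permutations are exactly the 231-avoiding ones, counted by C_n; here n = 11. So P = C_11 = 58786.
Full binary trees with 11 leaves have 11−1 = 10 internal nodes, so there are C_10 of them. So Q = C_10 = 16796.
P − Q = 58786 − 16796 = 41990.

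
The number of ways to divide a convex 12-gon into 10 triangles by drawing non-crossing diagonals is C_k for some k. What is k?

Triangulations of a convex m-gon are counted by C_{m−2}; with m = 12 this is C_10.

10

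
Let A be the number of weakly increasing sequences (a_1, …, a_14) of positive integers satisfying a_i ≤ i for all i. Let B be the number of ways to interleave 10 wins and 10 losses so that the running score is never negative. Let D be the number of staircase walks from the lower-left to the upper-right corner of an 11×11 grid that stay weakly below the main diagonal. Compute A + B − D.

2632450

Such sub-staircase sequences of length n are counted by C_n; here n = 14. So A = C_14 = 2674440.
Ballot sequences with n votes each where one side never trails are Dyck words, counted by C_n; here n = 10. So B = C_10 = 16796.
Monotone paths in an n×n grid that stay weakly below the diagonal are counted by C_n; here n = 11. So D = C_11 = 58786.
A + B − D = 2674440 + 16796 − 58786 = 2632450.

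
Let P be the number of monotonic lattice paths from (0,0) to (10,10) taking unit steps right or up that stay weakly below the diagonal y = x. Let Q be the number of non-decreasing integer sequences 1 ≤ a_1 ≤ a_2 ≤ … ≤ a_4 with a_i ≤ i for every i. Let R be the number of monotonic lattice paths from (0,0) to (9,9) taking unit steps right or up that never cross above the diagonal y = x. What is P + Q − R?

Monotone paths in an n×n grid that stay weakly below the diagonal are counted by C_n; here n = 10. So P = C_10 = 16796.
Weakly increasing sequences with a_i ≤ i biject with Dyck paths of semilength 4, so there are C_4. So Q = C_4 = 14.
Sub-diagonal monotone paths from (0,0) to (9,9) biject with Dyck paths of semilength 9, giving C_9. So R = C_9 = 4862.
P + Q − R = 16796 + 14 − 4862 = 11948.

11948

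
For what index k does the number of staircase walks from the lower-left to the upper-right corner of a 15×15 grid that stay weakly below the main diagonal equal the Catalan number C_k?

15

Monotone paths in an n×n grid that stay weakly below the diagonal are counted by C_n; here n = 15.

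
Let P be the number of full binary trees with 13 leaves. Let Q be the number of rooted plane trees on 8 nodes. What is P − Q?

207583

A full binary tree with L leaves has L−1 internal nodes and is counted by C_{L−1}; L = 13 gives C_12. So P = C_12 = 208012.
Rooted ordered (plane) trees on m nodes have m−1 edges and are counted by C_{m−1}; m = 8 gives C_7. So Q = C_7 = 429.
P − Q = 208012 − 429 = 207583.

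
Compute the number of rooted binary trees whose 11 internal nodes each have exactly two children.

Full binary trees with n internal nodes are counted by C_n; here n = 11.
C_11 = C(22,11)/12 = 705432/12 = 58786.

58786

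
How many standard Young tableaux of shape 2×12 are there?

By the hook-length formula (or a Dyck-path bijection), SYT of shape 2×12 number C_12.
C_12 = 208012.

208012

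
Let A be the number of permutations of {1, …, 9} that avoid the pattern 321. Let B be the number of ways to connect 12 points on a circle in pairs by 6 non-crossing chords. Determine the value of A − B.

Permutations of [n] avoiding any single length-3 pattern are counted by C_n; here n = 9. So A = C_9 = 4862.
Non-crossing perfect matchings of 2n points on a circle are counted by C_n; with 12 points, n = 6. So B = C_6 = 132.
A − B = 4862 − 132 = 4730.

4730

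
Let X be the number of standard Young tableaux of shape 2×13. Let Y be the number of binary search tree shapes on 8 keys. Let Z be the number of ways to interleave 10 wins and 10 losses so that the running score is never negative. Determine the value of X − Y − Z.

Standard Young tableaux of shape 2×n are counted by C_n; here n = 13. So X = C_13 = 742900.
There are C_n binary search tree shapes on n keys; with n = 8 that is C_8. So Y = C_8 = 1430.
Ballot sequences with n votes each where one side never trails are Dyck words, counted by C_n; here n = 10. So Z = C_10 = 16796.
X − Y − Z = 742900 − 1430 − 16796 = 724674.

724674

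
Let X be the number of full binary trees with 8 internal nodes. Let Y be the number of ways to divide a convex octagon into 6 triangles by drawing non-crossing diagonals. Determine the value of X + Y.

The number of full binary trees on 8 internal nodes is the Catalan number C_8. So X = C_8 = 1430.
Triangulations of a convex m-gon are counted by C_{m−2}; with m = 8 this is C_6. So Y = C_6 = 132.
X + Y = 1430 + 132 = 1562.

1562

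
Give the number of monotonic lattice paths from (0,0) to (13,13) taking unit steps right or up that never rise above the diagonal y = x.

742900

Monotone paths in an n×n grid that stay weakly below the diagonal are counted by C_n; here n = 13.
C_13 = C_12 · 2(2·12+1)/(12+2) = 208012 · 50/14 = 742900.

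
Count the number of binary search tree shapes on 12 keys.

208012

There are C_n binary search tree shapes on n keys; with n = 12 that is C_12.
C_12 = C(24,12)/13 = 2704156/13 = 208012.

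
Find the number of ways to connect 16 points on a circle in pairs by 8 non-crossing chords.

1430

Pairing 16 circle points by 8 non-crossing chords gives C_8 matchings.
C_8 = C(16,8)/9 = 12870/9 = 1430.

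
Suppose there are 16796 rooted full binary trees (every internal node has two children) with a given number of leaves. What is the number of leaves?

Full binary trees with L leaves are counted by C_{L−1}. The Catalan number equal to 16796 is C_10.
So the index is 10, and the number of leaves is 10 + 1 = 11.

11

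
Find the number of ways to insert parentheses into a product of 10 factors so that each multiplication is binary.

Ways to associate a product of 10 factors correspond to binary trees on 10 leaves, so the count is C_9.
C_9 = C_8 · 2(2·8+1)/(8+2) = 1430 · 34/10 = 4862.

4862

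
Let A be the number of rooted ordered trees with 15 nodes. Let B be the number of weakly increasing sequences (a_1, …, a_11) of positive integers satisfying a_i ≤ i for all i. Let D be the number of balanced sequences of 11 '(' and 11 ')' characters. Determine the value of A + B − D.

2674440

Rooted ordered (plane) trees on m nodes have m−1 edges and are counted by C_{m−1}; m = 15 gives C_14. So A = C_14 = 2674440.
Weakly increasing sequences with a_i ≤ i biject with Dyck paths of semilength 11, so there are C_11. So B = C_11 = 58786.
With 11 pairs the number of balanced bracket strings is the Catalan number C_11. So D = C_11 = 58786.
A + B − D = 2674440 + 58786 − 58786 = 2674440.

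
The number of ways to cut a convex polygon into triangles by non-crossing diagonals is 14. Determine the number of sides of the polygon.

Triangulations of a convex m-gon are counted by C_{m−2}, and C_4 = 14.
So m − 2 = 4, giving m = 6 sides.

6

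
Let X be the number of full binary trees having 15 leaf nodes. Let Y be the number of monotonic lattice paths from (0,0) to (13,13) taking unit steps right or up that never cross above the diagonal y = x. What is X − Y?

Full binary trees with 15 leaves have 15−1 = 14 internal nodes, so there are C_14 of them. So X = C_14 = 2674440.
Sub-diagonal monotone paths from (0,0) to (13,13) biject with Dyck paths of semilength 13, giving C_13. So Y = C_13 = 742900.
X − Y = 2674440 − 742900 = 1931540.

1931540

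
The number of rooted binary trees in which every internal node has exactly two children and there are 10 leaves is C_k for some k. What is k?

9

Full binary trees with 10 leaves have 10−1 = 9 internal nodes, so there are C_9 of them.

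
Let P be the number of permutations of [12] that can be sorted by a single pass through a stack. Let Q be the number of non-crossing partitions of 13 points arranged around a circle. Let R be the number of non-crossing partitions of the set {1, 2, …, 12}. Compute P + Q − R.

Stack-sortable permutations are exactly the 231-avoiding ones, counted by C_n; here n = 12. So P = C_12 = 208012.
Non-crossing partitions of an n-element set are counted by C_n; here n = 13. So Q = C_13 = 742900.
The non-crossing partitions of [12] form a lattice of size C_12. So R = C_12 = 208012.
P + Q − R = 208012 + 742900 − 208012 = 742900.

742900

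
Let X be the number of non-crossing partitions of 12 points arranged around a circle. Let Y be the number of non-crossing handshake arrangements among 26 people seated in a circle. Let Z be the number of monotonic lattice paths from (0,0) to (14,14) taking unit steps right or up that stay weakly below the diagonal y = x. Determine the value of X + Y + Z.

Non-crossing partitions of an n-element set are counted by C_n; here n = 12. So X = C_12 = 208012.
With 26 = 2·13 people, non-crossing handshake pairings are non-crossing perfect matchings on a circle, counted by C_13. So Y = C_13 = 742900.
Monotone paths in an n×n grid that stay weakly below the diagonal are counted by C_n; here n = 14. So Z = C_14 = 2674440.
X + Y + Z = 208012 + 742900 + 2674440 = 3625352.

3625352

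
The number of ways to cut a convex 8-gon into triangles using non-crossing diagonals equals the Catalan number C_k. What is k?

6

The number of triangulations of an 8-gon is the Catalan number C_6 (index = sides − 2).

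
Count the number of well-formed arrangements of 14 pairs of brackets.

Balanced strings of n pairs of brackets are counted by C_n; here n = 14.
C_14 = 2674440.

2674440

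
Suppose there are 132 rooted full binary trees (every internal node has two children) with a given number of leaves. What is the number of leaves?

7

Full binary trees with L leaves are counted by C_{L−1}. The Catalan number equal to 132 is C_6.
So the index is 6, and the number of leaves is 6 + 1 = 7.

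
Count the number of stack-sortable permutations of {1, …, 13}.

By Knuth's characterisation, the stack-sortable permutations of length 13 are the 231-avoiders, numbering C_13.
C_13 = C(26,13)/14 = 10400600/14 = 742900.

742900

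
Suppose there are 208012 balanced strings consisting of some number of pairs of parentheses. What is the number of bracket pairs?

Balanced strings of n bracket-pairs are counted by C_n; 208012 = C_12.

12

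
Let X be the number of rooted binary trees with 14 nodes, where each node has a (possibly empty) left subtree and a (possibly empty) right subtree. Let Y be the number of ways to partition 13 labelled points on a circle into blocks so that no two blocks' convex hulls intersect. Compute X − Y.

Binary trees (left/right distinguished) on n nodes are counted by C_n; here n = 14. So X = C_14 = 2674440.
Non-crossing partitions of an n-element set are counted by C_n; here n = 13. So Y = C_13 = 742900.
X − Y = 2674440 − 742900 = 1931540.

1931540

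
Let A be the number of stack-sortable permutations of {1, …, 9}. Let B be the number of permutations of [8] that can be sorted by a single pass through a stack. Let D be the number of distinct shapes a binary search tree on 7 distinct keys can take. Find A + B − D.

By Knuth's characterisation, the stack-sortable permutations of length 9 are the 231-avoiders, numbering C_9. So A = C_9 = 4862.
Stack-sortable permutations are exactly the 231-avoiding ones, counted by C_n; here n = 8. So B = C_8 = 1430.
Binary trees (left/right distinguished) on n nodes are counted by C_n; here n = 7. So D = C_7 = 429.
A + B − D = 4862 + 1430 − 429 = 5863.

5863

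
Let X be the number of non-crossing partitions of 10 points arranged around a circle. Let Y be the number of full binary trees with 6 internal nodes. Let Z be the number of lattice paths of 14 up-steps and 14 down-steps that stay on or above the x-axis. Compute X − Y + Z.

Non-crossing partitions of an n-element set are counted by C_n; here n = 10. So X = C_10 = 16796.
The number of full binary trees on 6 internal nodes is the Catalan number C_6. So Y = C_6 = 132.
A Dyck path with 14 up-steps and 14 down-steps has semilength 14, so there are C_14 of them. So Z = C_14 = 2674440.
X − Y + Z = 16796 − 132 + 2674440 = 2691104.

2691104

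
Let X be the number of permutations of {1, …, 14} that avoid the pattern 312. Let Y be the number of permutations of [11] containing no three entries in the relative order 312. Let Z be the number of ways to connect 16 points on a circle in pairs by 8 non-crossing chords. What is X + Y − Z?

For any fixed pattern of length 3, the pattern-avoiding permutations of [14] number C_14. So X = C_14 = 2674440.
Permutations of [n] avoiding any single length-3 pattern are counted by C_n; here n = 11. So Y = C_11 = 58786.
Non-crossing perfect matchings of 2n points on a circle are counted by C_n; with 16 points, n = 8. So Z = C_8 = 1430.
X + Y − Z = 2674440 + 58786 − 1430 = 2731796.

2731796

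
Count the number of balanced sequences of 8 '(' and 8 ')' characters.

1430

With 8 pairs the number of balanced bracket strings is the Catalan number C_8.
C_8 = C_7 · 2(2·7+1)/(7+2) = 429 · 30/9 = 1430.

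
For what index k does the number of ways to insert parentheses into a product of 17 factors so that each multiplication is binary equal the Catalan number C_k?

16

Bracketing 17 factors into binary products is counted by C_{17−1} = C_16.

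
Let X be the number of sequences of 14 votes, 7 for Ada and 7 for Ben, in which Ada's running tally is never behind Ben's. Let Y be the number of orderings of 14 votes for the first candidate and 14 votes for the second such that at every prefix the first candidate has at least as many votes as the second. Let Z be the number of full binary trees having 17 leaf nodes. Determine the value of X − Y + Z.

Ballot sequences with n votes each where one side never trails are Dyck words, counted by C_n; here n = 7. So X = C_7 = 429.
Ballot sequences with n votes each where one side never trails are Dyck words, counted by C_n; here n = 14. So Y = C_14 = 2674440.
A full binary tree with L leaves has L−1 internal nodes and is counted by C_{L−1}; L = 17 gives C_16. So Z = C_16 = 35357670.
X − Y + Z = 429 − 2674440 + 35357670 = 32683659.

32683659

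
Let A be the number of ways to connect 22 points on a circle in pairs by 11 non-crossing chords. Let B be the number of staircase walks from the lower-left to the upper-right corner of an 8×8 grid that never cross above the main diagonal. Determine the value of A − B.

57356

Pairing 22 circle points by 11 non-crossing chords gives C_11 matchings. So A = C_11 = 58786.
Sub-diagonal monotone paths from (0,0) to (8,8) biject with Dyck paths of semilength 8, giving C_8. So B = C_8 = 1430.
A − B = 58786 − 1430 = 57356.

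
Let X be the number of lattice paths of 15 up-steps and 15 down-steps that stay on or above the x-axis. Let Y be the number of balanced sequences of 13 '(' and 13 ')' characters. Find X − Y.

Dyck paths of semilength n (length 2n) are counted by C_n; here n = 15. So X = C_15 = 9694845.
A balanced arrangement of 13 bracket pairs is a Dyck word of semilength 13, so the count is C_13. So Y = C_13 = 742900.
X − Y = 9694845 − 742900 = 8951945.

8951945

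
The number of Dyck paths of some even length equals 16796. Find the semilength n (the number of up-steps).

10

Dyck paths of semilength n are counted by C_n. Since C_10 = 16796, the index is 10.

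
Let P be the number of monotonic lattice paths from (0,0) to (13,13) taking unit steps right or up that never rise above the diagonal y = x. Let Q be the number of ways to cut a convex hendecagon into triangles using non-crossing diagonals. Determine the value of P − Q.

738038

Sub-diagonal monotone paths from (0,0) to (13,13) biject with Dyck paths of semilength 13, giving C_13. So P = C_13 = 742900.
Triangulations of a convex m-gon are counted by C_{m−2}; with m = 11 this is C_9. So Q = C_9 = 4862.
P − Q = 742900 − 4862 = 738038.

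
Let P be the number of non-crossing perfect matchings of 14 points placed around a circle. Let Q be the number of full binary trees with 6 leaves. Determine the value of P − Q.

Pairing 14 circle points by 7 non-crossing chords gives C_7 matchings. So P = C_7 = 429.
A full binary tree with L leaves has L−1 internal nodes and is counted by C_{L−1}; L = 6 gives C_5. So Q = C_5 = 42.
P − Q = 429 − 42 = 387.

387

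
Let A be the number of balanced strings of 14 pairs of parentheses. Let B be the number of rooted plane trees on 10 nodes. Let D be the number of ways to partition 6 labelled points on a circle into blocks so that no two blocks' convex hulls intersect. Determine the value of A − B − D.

Balanced strings of n pairs of brackets are counted by C_n; here n = 14. So A = C_14 = 2674440.
Rooted ordered (plane) trees on m nodes have m−1 edges and are counted by C_{m−1}; m = 10 gives C_9. So B = C_9 = 4862.
The non-crossing partitions of [6] form a lattice of size C_6. So D = C_6 = 132.
A − B − D = 2674440 − 4862 − 132 = 2669446.

2669446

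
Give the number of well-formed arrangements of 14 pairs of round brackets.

With 14 pairs the number of balanced bracket strings is the Catalan number C_14.
C_14 = C(28,14)/15 = 40116600/15 = 2674440.

2674440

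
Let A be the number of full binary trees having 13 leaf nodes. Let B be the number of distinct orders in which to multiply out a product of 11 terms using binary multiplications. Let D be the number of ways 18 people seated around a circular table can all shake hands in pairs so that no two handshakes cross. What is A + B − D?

Full binary trees with 13 leaves have 13−1 = 12 internal nodes, so there are C_12 of them. So A = C_12 = 208012.
Ways to associate a product of 11 factors correspond to binary trees on 11 leaves, so the count is C_10. So B = C_10 = 16796.
Non-crossing handshake pairings of 2n people are counted by C_n; 18 people gives n = 9. So D = C_9 = 4862.
A + B − D = 208012 + 16796 − 4862 = 219946.

219946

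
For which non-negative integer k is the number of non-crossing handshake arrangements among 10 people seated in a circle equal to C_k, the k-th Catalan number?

5

With 10 = 2·5 people, non-crossing handshake pairings are non-crossing perfect matchings on a circle, counted by C_5.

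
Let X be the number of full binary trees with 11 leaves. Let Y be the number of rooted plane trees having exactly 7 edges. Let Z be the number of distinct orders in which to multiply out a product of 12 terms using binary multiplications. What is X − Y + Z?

75153

A full binary tree with L leaves has L−1 internal nodes and is counted by C_{L−1}; L = 11 gives C_10. So X = C_10 = 16796.
A rooted plane tree with 7 edges has 8 nodes, and the count is C_7. So Y = C_7 = 429.
Bracketing 12 factors into binary products is counted by C_{12−1} = C_11. So Z = C_11 = 58786.
X − Y + Z = 16796 − 429 + 58786 = 75153.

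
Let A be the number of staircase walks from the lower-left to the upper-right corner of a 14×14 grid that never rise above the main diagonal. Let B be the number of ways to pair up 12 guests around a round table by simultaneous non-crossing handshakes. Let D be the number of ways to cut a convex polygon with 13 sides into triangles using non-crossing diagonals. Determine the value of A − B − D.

2615522

Monotone paths in an n×n grid that stay weakly below the diagonal are counted by C_n; here n = 14. So A = C_14 = 2674440.
With 12 = 2·6 people, non-crossing handshake pairings are non-crossing perfect matchings on a circle, counted by C_6. So B = C_6 = 132.
Triangulations of a convex m-gon are counted by C_{m−2}; with m = 13 this is C_11. So D = C_11 = 58786.
A − B − D = 2674440 − 132 − 58786 = 2615522.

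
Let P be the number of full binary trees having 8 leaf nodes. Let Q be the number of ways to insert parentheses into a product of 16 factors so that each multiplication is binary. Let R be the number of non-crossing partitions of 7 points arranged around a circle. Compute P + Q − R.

Full binary trees with 8 leaves have 8−1 = 7 internal nodes, so there are C_7 of them. So P = C_7 = 429.
Parenthesizations of m factors correspond to full binary trees with m leaves, counted by C_{m−1}; m = 16 gives C_15. So Q = C_15 = 9694845.
The non-crossing partitions of [7] form a lattice of size C_7. So R = C_7 = 429.
P + Q − R = 429 + 9694845 − 429 = 9694845.

9694845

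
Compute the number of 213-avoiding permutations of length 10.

Permutations of [n] avoiding any single length-3 pattern are counted by C_n; here n = 10.
C_10 = 16796.

16796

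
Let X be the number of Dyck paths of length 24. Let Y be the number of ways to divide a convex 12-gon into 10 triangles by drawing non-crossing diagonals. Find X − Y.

Dyck paths of semilength n (length 2n) are counted by C_n; here n = 12. So X = C_12 = 208012.
The number of triangulations of a 12-gon is the Catalan number C_10 (index = sides − 2). So Y = C_10 = 16796.
X − Y = 208012 − 16796 = 191216.

191216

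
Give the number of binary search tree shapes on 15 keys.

9694845

Rooted binary trees with 15 nodes (each child slot possibly empty) number C_15.
C_15 = C_14 · 2(2·14+1)/(14+2) = 2674440 · 58/16 = 9694845.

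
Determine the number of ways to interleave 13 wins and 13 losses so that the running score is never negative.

Reading a vote for the leader as '(' and for the other as ')' turns such a sequence into a balanced string of 13 pairs, so the count is C_13.
C_13 = C(26,13)/14 = 10400600/14 = 742900.

742900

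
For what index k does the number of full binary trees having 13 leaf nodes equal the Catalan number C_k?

12

A full binary tree with L leaves has L−1 internal nodes and is counted by C_{L−1}; L = 13 gives C_12.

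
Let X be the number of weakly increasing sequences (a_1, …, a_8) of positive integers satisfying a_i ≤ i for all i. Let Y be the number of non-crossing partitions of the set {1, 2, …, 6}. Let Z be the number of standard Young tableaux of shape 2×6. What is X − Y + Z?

Such sub-staircase sequences of length n are counted by C_n; here n = 8. So X = C_8 = 1430.
The non-crossing partitions of [6] form a lattice of size C_6. So Y = C_6 = 132.
By the hook-length formula (or a Dyck-path bijection), SYT of shape 2×6 number C_6. So Z = C_6 = 132.
X − Y + Z = 1430 − 132 + 132 = 1430.

1430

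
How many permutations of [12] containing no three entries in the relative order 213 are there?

Permutations of [n] avoiding any single length-3 pattern are counted by C_n; here n = 12.
C_12 = C(24,12)/13 = 2704156/13 = 208012.

208012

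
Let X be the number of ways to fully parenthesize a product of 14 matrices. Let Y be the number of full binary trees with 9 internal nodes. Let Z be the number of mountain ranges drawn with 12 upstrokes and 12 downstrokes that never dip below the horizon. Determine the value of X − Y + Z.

Parenthesizations of m factors correspond to full binary trees with m leaves, counted by C_{m−1}; m = 14 gives C_13. So X = C_13 = 742900.
Full binary trees with n internal nodes are counted by C_n; here n = 9. So Y = C_9 = 4862.
A Dyck path with 12 up-steps and 12 down-steps has semilength 12, so there are C_12 of them. So Z = C_12 = 208012.
X − Y + Z = 742900 − 4862 + 208012 = 946050.

946050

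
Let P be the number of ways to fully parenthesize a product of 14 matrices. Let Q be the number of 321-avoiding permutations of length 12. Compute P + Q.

Parenthesizations of m factors correspond to full binary trees with m leaves, counted by C_{m−1}; m = 14 gives C_13. So P = C_13 = 742900.
Permutations of [n] avoiding any single length-3 pattern are counted by C_n; here n = 12. So Q = C_12 = 208012.
P + Q = 742900 + 208012 = 950912.

950912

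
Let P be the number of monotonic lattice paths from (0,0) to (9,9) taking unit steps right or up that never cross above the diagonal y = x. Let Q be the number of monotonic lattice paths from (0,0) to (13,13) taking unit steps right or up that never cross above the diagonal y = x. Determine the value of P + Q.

Sub-diagonal monotone paths from (0,0) to (9,9) biject with Dyck paths of semilength 9, giving C_9. So P = C_9 = 4862.
Monotone paths in an n×n grid that stay weakly below the diagonal are counted by C_n; here n = 13. So Q = C_13 = 742900.
P + Q = 4862 + 742900 = 747762.

747762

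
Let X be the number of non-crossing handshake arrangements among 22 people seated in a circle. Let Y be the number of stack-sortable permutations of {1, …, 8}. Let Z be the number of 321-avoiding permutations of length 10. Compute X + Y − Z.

Non-crossing handshake pairings of 2n people are counted by C_n; 22 people gives n = 11. So X = C_11 = 58786.
By Knuth's characterisation, the stack-sortable permutations of length 8 are the 231-avoiders, numbering C_8. So Y = C_8 = 1430.
Permutations of [n] avoiding any single length-3 pattern are counted by C_n; here n = 10. So Z = C_10 = 16796.
X + Y − Z = 58786 + 1430 − 16796 = 43420.

43420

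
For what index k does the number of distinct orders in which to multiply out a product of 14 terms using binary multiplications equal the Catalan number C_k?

13

Ways to associate a product of 14 factors correspond to binary trees on 14 leaves, so the count is C_13.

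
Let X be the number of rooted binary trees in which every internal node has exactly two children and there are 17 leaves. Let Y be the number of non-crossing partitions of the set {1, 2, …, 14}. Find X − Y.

A full binary tree with L leaves has L−1 internal nodes and is counted by C_{L−1}; L = 17 gives C_16. So X = C_16 = 35357670.
Non-crossing partitions of an n-element set are counted by C_n; here n = 14. So Y = C_14 = 2674440.
X − Y = 35357670 − 2674440 = 32683230.

32683230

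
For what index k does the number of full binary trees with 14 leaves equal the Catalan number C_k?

13

Full binary trees with 14 leaves have 14−1 = 13 internal nodes, so there are C_13 of them.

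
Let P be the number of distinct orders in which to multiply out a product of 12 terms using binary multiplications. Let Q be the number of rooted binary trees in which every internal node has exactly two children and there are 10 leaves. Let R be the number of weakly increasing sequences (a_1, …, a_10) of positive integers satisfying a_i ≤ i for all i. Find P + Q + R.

80444

Bracketing 12 factors into binary products is counted by C_{12−1} = C_11. So P = C_11 = 58786.
Full binary trees with 10 leaves have 10−1 = 9 internal nodes, so there are C_9 of them. So Q = C_9 = 4862.
Weakly increasing sequences with a_i ≤ i biject with Dyck paths of semilength 10, so there are C_10. So R = C_10 = 16796.
P + Q + R = 58786 + 4862 + 16796 = 80444.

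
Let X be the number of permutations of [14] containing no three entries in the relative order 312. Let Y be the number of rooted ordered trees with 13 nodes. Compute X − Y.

2466428

For any fixed pattern of length 3, the pattern-avoiding permutations of [14] number C_14. So X = C_14 = 2674440.
A rooted plane tree on 13 nodes has 12 edges, and such trees are counted by C_12. So Y = C_12 = 208012.
X − Y = 2674440 − 208012 = 2466428.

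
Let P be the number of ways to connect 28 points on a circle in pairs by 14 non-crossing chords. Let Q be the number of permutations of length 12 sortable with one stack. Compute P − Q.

Pairing 28 circle points by 14 non-crossing chords gives C_14 matchings. So P = C_14 = 2674440.
By Knuth's characterisation, the stack-sortable permutations of length 12 are the 231-avoiders, numbering C_12. So Q = C_12 = 208012.
P − Q = 2674440 − 208012 = 2466428.

2466428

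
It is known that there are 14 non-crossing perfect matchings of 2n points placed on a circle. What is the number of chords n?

4

Non-crossing pairings of 2n points on a circle are counted by C_n, and C_4 = 14.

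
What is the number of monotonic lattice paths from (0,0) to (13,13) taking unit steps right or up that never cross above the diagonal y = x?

742900

Monotone paths in an n×n grid that stay weakly below the diagonal are counted by C_n; here n = 13.
C_13 = C_12 · 2(2·12+1)/(12+2) = 208012 · 50/14 = 742900.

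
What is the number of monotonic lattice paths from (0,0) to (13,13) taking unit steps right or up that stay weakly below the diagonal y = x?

742900

Sub-diagonal monotone paths from (0,0) to (13,13) biject with Dyck paths of semilength 13, giving C_13.
C_13 = C_12 · 2(2·12+1)/(12+2) = 208012 · 50/14 = 742900.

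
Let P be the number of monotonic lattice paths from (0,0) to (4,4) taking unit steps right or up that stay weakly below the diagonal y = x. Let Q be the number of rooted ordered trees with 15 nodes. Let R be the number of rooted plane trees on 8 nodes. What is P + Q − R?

Sub-diagonal monotone paths from (0,0) to (4,4) biject with Dyck paths of semilength 4, giving C_4. So P = C_4 = 14.
Rooted ordered (plane) trees on m nodes have m−1 edges and are counted by C_{m−1}; m = 15 gives C_14. So Q = C_14 = 2674440.
Rooted ordered (plane) trees on m nodes have m−1 edges and are counted by C_{m−1}; m = 8 gives C_7. So R = C_7 = 429.
P + Q − R = 14 + 2674440 − 429 = 2674025.

2674025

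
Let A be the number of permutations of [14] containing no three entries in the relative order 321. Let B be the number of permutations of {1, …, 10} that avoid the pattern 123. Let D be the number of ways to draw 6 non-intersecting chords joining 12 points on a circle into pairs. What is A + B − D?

Permutations of [n] avoiding any single length-3 pattern are counted by C_n; here n = 14. So A = C_14 = 2674440.
Permutations of [n] avoiding any single length-3 pattern are counted by C_n; here n = 10. So B = C_10 = 16796.
Non-crossing perfect matchings of 2n points on a circle are counted by C_n; with 12 points, n = 6. So D = C_6 = 132.
A + B − D = 2674440 + 16796 − 132 = 2691104.

2691104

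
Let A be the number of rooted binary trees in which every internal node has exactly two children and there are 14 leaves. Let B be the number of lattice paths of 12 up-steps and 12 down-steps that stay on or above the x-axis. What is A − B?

Full binary trees with 14 leaves have 14−1 = 13 internal nodes, so there are C_13 of them. So A = C_13 = 742900.
Dyck paths of semilength n (length 2n) are counted by C_n; here n = 12. So B = C_12 = 208012.
A − B = 742900 − 208012 = 534888.

534888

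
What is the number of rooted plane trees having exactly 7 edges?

A rooted plane tree with 7 edges has 8 nodes, and the count is C_7.
C_7 = C(14,7)/8 = 3432/8 = 429.

429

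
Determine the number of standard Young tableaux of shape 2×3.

By the hook-length formula (or a Dyck-path bijection), SYT of shape 2×3 number C_3.
C_3 = 5.

5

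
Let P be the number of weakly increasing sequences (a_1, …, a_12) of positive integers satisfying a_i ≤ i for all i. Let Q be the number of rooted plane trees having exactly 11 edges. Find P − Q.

149226

Weakly increasing sequences with a_i ≤ i biject with Dyck paths of semilength 12, so there are C_12. So P = C_12 = 208012.
A rooted plane tree with 11 edges has 12 nodes, and the count is C_11. So Q = C_11 = 58786.
P − Q = 208012 − 58786 = 149226.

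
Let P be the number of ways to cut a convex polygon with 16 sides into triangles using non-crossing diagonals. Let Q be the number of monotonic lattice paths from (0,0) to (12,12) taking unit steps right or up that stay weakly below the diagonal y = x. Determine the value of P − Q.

Triangulations of a convex m-gon are counted by C_{m−2}; with m = 16 this is C_14. So P = C_14 = 2674440.
Sub-diagonal monotone paths from (0,0) to (12,12) biject with Dyck paths of semilength 12, giving C_12. So Q = C_12 = 208012.
P − Q = 2674440 − 208012 = 2466428.

2466428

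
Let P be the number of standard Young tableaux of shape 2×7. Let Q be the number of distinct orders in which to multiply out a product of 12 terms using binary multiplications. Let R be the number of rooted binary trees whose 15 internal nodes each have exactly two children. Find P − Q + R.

9636488

By the hook-length formula (or a Dyck-path bijection), SYT of shape 2×7 number C_7. So P = C_7 = 429.
Parenthesizations of m factors correspond to full binary trees with m leaves, counted by C_{m−1}; m = 12 gives C_11. So Q = C_11 = 58786.
Full binary trees with n internal nodes are counted by C_n; here n = 15. So R = C_15 = 9694845.
P − Q + R = 429 − 58786 + 9694845 = 9636488.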